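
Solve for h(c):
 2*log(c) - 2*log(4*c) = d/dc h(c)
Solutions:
 h(c) = C1 - 4*c*log(2)


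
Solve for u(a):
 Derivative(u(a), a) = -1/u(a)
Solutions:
 u(a) = -sqrt(C1 - 2*a)
 u(a) = sqrt(C1 - 2*a)


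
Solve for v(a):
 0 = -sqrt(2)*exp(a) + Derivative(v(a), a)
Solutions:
 v(a) = C1 + sqrt(2)*exp(a)


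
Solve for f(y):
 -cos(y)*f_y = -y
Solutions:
 f(y) = C1 + Integral(y/cos(y), y)


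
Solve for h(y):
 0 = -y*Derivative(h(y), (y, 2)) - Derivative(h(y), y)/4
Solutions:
 h(y) = C1 + C2*y^(3/4)


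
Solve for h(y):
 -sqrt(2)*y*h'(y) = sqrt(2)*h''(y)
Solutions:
 h(y) = C1 + C2*erf(sqrt(2)*y/2)


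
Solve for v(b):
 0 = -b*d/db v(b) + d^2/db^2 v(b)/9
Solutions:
 v(b) = C1 + C2*erfi(3*sqrt(2)*b/2)


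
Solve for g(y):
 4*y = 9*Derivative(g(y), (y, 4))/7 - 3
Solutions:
 g(y) = C1 + C2*y + C3*y^2 + C4*y^3 + 7*y^5/270 + 7*y^4/72


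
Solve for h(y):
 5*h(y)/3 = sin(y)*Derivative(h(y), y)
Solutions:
 h(y) = C1*(cos(y) - 1)^(5/6)/(cos(y) + 1)^(5/6)


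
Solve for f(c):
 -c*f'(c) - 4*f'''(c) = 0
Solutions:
 f(c) = C1 + Integral(C2*airyai(-2^(1/3)*c/2) + C3*airybi(-2^(1/3)*c/2), c)


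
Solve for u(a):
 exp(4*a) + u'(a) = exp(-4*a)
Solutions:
 u(a) = C1 - cosh(4*a)/2


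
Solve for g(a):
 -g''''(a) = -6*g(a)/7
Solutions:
 g(a) = C1*exp(-6^(1/4)*7^(3/4)*a/7) + C2*exp(6^(1/4)*7^(3/4)*a/7) + C3*sin(6^(1/4)*7^(3/4)*a/7) + C4*cos(6^(1/4)*7^(3/4)*a/7)


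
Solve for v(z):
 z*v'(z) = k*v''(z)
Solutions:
 v(z) = C1 + C2*erf(sqrt(2)*z*sqrt(-1/k)/2)/sqrt(-1/k)


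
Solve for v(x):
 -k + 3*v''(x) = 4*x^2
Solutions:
 v(x) = C1 + C2*x + k*x^2/6 + x^4/9


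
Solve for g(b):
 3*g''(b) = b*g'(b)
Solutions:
 g(b) = C1 + C2*erfi(sqrt(6)*b/6)


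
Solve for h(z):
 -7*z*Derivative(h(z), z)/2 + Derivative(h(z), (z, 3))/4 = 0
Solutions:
 h(z) = C1 + Integral(C2*airyai(14^(1/3)*z) + C3*airybi(14^(1/3)*z), z)


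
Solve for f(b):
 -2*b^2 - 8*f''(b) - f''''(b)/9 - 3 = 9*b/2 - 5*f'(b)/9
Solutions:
 f(b) = C1 + C2*exp(2^(1/3)*b*(-2^(1/3)*(5 + 7*sqrt(1129))^(1/3)/4 + 12/(5 + 7*sqrt(1129))^(1/3)))*sin(2^(1/3)*sqrt(3)*b*(12/(5 + 7*sqrt(1129))^(1/3) + 2^(1/3)*(5 + 7*sqrt(1129))^(1/3)/4)) + C3*exp(2^(1/3)*b*(-2^(1/3)*(5 + 7*sqrt(1129))^(1/3)/4 + 12/(5 + 7*sqrt(1129))^(1/3)))*cos(2^(1/3)*sqrt(3)*b*(12/(5 + 7*sqrt(1129))^(1/3) + 2^(1/3)*(5 + 7*sqrt(1129))^(1/3)/4)) + C4*exp(2^(1/3)*b*(-24/(5 + 7*sqrt(1129))^(1/3) + 2^(1/3)*(5 + 7*sqrt(1129))^(1/3)/2)) + 6*b^3/5 + 5589*b^2/100 + 201879*b/125


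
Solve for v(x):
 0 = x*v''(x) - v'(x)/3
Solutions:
 v(x) = C1 + C2*x^(4/3)


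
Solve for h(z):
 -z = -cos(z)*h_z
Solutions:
 h(z) = C1 + Integral(z/cos(z), z)


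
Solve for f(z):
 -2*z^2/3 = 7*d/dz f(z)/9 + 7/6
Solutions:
 f(z) = C1 - 2*z^3/7 - 3*z/2


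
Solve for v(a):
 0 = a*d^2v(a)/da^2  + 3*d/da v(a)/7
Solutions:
 v(a) = C1 + C2*a^(4/7)


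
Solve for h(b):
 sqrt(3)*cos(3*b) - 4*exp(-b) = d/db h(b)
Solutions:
 h(b) = C1 + sqrt(3)*sin(3*b)/3 + 4*exp(-b)


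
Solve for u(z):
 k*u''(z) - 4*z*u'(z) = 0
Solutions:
 u(z) = C1 + C2*erf(sqrt(2)*z*sqrt(-1/k))/sqrt(-1/k)


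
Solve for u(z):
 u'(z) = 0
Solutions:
 u(z) = C1


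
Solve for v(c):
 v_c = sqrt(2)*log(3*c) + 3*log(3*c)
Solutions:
 v(c) = C1 + sqrt(2)*c*log(c) + 3*c*log(c) - 3*c - sqrt(2)*c + c*log(3^(sqrt(2) + 3))


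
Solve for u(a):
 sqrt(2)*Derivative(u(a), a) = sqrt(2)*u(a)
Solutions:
 u(a) = C1*exp(a)


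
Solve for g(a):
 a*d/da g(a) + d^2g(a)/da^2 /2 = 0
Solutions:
 g(a) = C1 + C2*erf(a)


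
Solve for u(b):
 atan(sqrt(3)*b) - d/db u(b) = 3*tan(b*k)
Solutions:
 u(b) = C1 + b*atan(sqrt(3)*b) - 3*Piecewise((-log(cos(b*k))/k, Ne(k, 0)), (0, True)) - sqrt(3)*log(3*b^2 + 1)/6


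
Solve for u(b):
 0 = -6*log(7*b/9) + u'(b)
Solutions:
 u(b) = C1 + 6*b*log(b) - 6*b + b*log(117649/531441)


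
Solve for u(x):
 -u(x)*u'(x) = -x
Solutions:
 u(x) = -sqrt(C1 + x^2)
 u(x) = sqrt(C1 + x^2)


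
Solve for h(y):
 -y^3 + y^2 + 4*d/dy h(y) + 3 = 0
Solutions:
 h(y) = C1 + y^4/16 - y^3/12 - 3*y/4


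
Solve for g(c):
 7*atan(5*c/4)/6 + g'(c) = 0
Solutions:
 g(c) = C1 - 7*c*atan(5*c/4)/6 + 7*log(25*c^2 + 16)/15


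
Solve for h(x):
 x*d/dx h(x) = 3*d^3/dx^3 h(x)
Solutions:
 h(x) = C1 + Integral(C2*airyai(3^(2/3)*x/3) + C3*airybi(3^(2/3)*x/3), x)


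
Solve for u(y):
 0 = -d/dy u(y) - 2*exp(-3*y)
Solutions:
 u(y) = C1 + 2*exp(-3*y)/3


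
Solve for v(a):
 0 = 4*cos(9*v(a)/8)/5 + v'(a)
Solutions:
 4*a/5 - 4*log(sin(9*v(a)/8) - 1)/9 + 4*log(sin(9*v(a)/8) + 1)/9 = C1


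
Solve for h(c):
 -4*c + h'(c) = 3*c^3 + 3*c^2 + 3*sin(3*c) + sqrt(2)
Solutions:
 h(c) = C1 + 3*c^4/4 + c^3 + 2*c^2 + sqrt(2)*c - cos(3*c)


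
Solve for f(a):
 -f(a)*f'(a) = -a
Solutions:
 f(a) = -sqrt(C1 + a^2)
 f(a) = sqrt(C1 + a^2)


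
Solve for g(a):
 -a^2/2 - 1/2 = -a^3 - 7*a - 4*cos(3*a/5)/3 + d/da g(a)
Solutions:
 g(a) = C1 + a^4/4 - a^3/6 + 7*a^2/2 - a/2 + 20*sin(3*a/5)/9


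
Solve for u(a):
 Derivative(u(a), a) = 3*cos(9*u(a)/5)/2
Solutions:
 -3*a/2 - 5*log(sin(9*u(a)/5) - 1)/18 + 5*log(sin(9*u(a)/5) + 1)/18 = C1


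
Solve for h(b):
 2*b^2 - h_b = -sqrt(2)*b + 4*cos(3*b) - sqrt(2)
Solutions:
 h(b) = C1 + 2*b^3/3 + sqrt(2)*b^2/2 + sqrt(2)*b - 4*sin(3*b)/3


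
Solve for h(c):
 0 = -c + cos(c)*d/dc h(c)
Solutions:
 h(c) = C1 + Integral(c/cos(c), c)


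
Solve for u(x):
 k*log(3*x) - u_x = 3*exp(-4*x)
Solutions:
 u(x) = C1 + k*x*log(x) + k*x*(-1 + log(3)) + 3*exp(-4*x)/4


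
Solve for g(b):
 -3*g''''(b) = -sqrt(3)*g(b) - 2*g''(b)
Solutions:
 g(b) = C1*exp(-sqrt(3)*b*sqrt(1 + sqrt(1 + 3*sqrt(3)))/3) + C2*exp(sqrt(3)*b*sqrt(1 + sqrt(1 + 3*sqrt(3)))/3) + C3*sin(sqrt(3)*b*sqrt(-1 + sqrt(1 + 3*sqrt(3)))/3) + C4*cosh(sqrt(3)*b*sqrt(1 - sqrt(1 + 3*sqrt(3)))/3)


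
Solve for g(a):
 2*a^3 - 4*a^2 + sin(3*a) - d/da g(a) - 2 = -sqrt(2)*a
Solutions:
 g(a) = C1 + a^4/2 - 4*a^3/3 + sqrt(2)*a^2/2 - 2*a - cos(3*a)/3


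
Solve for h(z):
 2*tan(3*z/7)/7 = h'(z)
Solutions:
 h(z) = C1 - 2*log(cos(3*z/7))/3


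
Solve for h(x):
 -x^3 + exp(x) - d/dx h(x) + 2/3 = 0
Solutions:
 h(x) = C1 - x^4/4 + 2*x/3 + exp(x)


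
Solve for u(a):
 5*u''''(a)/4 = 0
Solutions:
 u(a) = C1 + C2*a + C3*a^2 + C4*a^3


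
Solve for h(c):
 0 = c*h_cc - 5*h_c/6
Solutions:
 h(c) = C1 + C2*c^(11/6)


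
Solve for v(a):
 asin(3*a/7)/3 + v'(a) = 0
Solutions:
 v(a) = C1 - a*asin(3*a/7)/3 - sqrt(49 - 9*a^2)/9


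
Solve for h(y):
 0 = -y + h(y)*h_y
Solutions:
 h(y) = -sqrt(C1 + y^2)
 h(y) = sqrt(C1 + y^2)


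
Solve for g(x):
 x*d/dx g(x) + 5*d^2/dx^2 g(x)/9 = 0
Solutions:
 g(x) = C1 + C2*erf(3*sqrt(10)*x/10)


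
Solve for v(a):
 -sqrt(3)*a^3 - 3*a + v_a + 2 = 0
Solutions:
 v(a) = C1 + sqrt(3)*a^4/4 + 3*a^2/2 - 2*a


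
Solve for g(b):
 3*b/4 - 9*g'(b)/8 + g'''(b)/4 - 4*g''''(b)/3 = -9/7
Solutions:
 g(b) = C1 + C2*exp(b*((24*sqrt(5178) + 1727)^(-1/3) + 2 + (24*sqrt(5178) + 1727)^(1/3))/32)*sin(sqrt(3)*b*(-(24*sqrt(5178) + 1727)^(1/3) + (24*sqrt(5178) + 1727)^(-1/3))/32) + C3*exp(b*((24*sqrt(5178) + 1727)^(-1/3) + 2 + (24*sqrt(5178) + 1727)^(1/3))/32)*cos(sqrt(3)*b*(-(24*sqrt(5178) + 1727)^(1/3) + (24*sqrt(5178) + 1727)^(-1/3))/32) + C4*exp(b*(-(24*sqrt(5178) + 1727)^(1/3) - 1/(24*sqrt(5178) + 1727)^(1/3) + 1)/16) + b^2/3 + 8*b/7


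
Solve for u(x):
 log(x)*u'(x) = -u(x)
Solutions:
 u(x) = C1*exp(-li(x))


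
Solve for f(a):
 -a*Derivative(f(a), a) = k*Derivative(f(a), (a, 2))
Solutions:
 f(a) = C1 + C2*sqrt(k)*erf(sqrt(2)*a*sqrt(1/k)/2)


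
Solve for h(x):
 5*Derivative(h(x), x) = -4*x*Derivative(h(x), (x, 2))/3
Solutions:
 h(x) = C1 + C2/x^(11/4)


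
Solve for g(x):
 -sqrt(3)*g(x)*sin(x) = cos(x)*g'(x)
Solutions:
 g(x) = C1*cos(x)^(sqrt(3))


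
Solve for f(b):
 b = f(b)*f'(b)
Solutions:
 f(b) = -sqrt(C1 + b^2)
 f(b) = sqrt(C1 + b^2)


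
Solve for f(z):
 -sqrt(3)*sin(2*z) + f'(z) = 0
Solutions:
 f(z) = C1 - sqrt(3)*cos(2*z)/2


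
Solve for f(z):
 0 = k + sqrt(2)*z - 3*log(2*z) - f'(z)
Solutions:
 f(z) = C1 + k*z + sqrt(2)*z^2/2 - 3*z*log(z) - z*log(8) + 3*z


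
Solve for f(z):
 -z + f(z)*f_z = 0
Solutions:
 f(z) = -sqrt(C1 + z^2)
 f(z) = sqrt(C1 + z^2)


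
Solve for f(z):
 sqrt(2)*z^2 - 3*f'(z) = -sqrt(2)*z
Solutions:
 f(z) = C1 + sqrt(2)*z^3/9 + sqrt(2)*z^2/6


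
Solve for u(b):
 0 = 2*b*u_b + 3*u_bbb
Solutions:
 u(b) = C1 + Integral(C2*airyai(-2^(1/3)*3^(2/3)*b/3) + C3*airybi(-2^(1/3)*3^(2/3)*b/3), b)


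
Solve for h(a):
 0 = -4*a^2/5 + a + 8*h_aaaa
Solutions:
 h(a) = C1 + C2*a + C3*a^2 + C4*a^3 + a^6/3600 - a^5/960


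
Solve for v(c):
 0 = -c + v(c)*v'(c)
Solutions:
 v(c) = -sqrt(C1 + c^2)
 v(c) = sqrt(C1 + c^2)


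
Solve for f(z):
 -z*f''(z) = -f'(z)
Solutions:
 f(z) = C1 + C2*z^2


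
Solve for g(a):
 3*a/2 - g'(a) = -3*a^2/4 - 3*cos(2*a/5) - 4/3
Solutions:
 g(a) = C1 + a^3/4 + 3*a^2/4 + 4*a/3 + 15*sin(2*a/5)/2


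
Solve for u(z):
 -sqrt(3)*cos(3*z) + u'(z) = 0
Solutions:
 u(z) = C1 + sqrt(3)*sin(3*z)/3


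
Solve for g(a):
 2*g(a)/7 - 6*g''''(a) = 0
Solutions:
 g(a) = C1*exp(-21^(3/4)*a/21) + C2*exp(21^(3/4)*a/21) + C3*sin(21^(3/4)*a/21) + C4*cos(21^(3/4)*a/21)


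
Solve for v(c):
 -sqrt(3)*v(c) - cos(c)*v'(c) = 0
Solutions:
 v(c) = C1*(sin(c) - 1)^(sqrt(3)/2)/(sin(c) + 1)^(sqrt(3)/2)


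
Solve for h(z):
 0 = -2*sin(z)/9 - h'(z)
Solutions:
 h(z) = C1 + 2*cos(z)/9


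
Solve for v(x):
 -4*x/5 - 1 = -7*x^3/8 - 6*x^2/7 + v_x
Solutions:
 v(x) = C1 + 7*x^4/32 + 2*x^3/7 - 2*x^2/5 - x


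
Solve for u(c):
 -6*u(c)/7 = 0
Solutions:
 u(c) = 0


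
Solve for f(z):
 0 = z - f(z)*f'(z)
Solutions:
 f(z) = -sqrt(C1 + z^2)
 f(z) = sqrt(C1 + z^2)


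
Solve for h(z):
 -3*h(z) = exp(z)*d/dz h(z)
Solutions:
 h(z) = C1*exp(3*exp(-z))


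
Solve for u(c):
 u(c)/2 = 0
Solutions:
 u(c) = 0


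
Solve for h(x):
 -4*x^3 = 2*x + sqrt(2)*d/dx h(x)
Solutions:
 h(x) = C1 - sqrt(2)*x^4/2 - sqrt(2)*x^2/2


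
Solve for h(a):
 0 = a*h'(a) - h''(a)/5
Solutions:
 h(a) = C1 + C2*erfi(sqrt(10)*a/2)


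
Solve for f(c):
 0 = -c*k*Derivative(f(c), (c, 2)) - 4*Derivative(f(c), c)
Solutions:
 f(c) = C1 + c^(((re(k) - 4)*re(k) + im(k)^2)/(re(k)^2 + im(k)^2))*(C2*sin(4*log(c)*Abs(im(k))/(re(k)^2 + im(k)^2)) + C3*cos(4*log(c)*im(k)/(re(k)^2 + im(k)^2)))


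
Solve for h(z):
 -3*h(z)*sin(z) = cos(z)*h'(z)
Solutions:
 h(z) = C1*cos(z)^3


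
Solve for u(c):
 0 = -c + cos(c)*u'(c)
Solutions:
 u(c) = C1 + Integral(c/cos(c), c)


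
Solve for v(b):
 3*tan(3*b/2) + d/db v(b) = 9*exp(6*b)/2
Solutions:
 v(b) = C1 + 3*exp(6*b)/4 + 2*log(cos(3*b/2))


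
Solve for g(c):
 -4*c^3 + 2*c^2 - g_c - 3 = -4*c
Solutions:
 g(c) = C1 - c^4 + 2*c^3/3 + 2*c^2 - 3*c


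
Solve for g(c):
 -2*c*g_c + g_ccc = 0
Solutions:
 g(c) = C1 + Integral(C2*airyai(2^(1/3)*c) + C3*airybi(2^(1/3)*c), c)


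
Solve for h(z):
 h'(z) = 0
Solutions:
 h(z) = C1


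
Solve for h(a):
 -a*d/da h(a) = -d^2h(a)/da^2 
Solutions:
 h(a) = C1 + C2*erfi(sqrt(2)*a/2)


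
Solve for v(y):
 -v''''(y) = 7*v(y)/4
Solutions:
 v(y) = (C1*sin(7^(1/4)*y/2) + C2*cos(7^(1/4)*y/2))*exp(-7^(1/4)*y/2) + (C3*sin(7^(1/4)*y/2) + C4*cos(7^(1/4)*y/2))*exp(7^(1/4)*y/2)


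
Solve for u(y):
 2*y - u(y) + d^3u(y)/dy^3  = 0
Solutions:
 u(y) = C3*exp(y) + 2*y + (C1*sin(sqrt(3)*y/2) + C2*cos(sqrt(3)*y/2))*exp(-y/2)


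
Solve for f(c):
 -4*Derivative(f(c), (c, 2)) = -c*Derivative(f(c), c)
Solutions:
 f(c) = C1 + C2*erfi(sqrt(2)*c/4)


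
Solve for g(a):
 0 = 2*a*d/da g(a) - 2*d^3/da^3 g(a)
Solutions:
 g(a) = C1 + Integral(C2*airyai(a) + C3*airybi(a), a)


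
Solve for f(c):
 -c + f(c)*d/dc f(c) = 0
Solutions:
 f(c) = -sqrt(C1 + c^2)
 f(c) = sqrt(C1 + c^2)


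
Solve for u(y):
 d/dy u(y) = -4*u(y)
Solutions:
 u(y) = C1*exp(-4*y)


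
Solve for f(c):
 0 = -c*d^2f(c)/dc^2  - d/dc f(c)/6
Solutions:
 f(c) = C1 + C2*c^(5/6)


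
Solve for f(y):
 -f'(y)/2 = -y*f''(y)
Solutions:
 f(y) = C1 + C2*y^(3/2)


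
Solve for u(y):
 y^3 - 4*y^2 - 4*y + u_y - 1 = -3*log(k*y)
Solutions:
 u(y) = C1 - y^4/4 + 4*y^3/3 + 2*y^2 - 3*y*log(k*y) + 4*y


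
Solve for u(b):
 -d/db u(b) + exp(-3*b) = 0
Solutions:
 u(b) = C1 - exp(-3*b)/3


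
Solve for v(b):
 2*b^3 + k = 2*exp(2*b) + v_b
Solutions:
 v(b) = C1 + b^4/2 + b*k - exp(2*b)


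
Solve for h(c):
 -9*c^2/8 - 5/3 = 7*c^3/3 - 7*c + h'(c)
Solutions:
 h(c) = C1 - 7*c^4/12 - 3*c^3/8 + 7*c^2/2 - 5*c/3


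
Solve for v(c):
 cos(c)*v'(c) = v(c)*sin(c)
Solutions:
 v(c) = C1/cos(c)


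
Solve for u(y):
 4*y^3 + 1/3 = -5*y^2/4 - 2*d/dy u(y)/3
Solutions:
 u(y) = C1 - 3*y^4/2 - 5*y^3/8 - y/2


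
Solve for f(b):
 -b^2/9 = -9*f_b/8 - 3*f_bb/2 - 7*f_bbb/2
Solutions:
 f(b) = C1 + 8*b^3/243 - 32*b^2/243 - 64*b/243 + (C2*sin(3*sqrt(6)*b/14) + C3*cos(3*sqrt(6)*b/14))*exp(-3*b/14)


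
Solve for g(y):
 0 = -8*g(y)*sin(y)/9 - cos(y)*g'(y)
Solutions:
 g(y) = C1*cos(y)^(8/9)


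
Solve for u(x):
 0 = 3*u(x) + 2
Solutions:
 u(x) = -2/3


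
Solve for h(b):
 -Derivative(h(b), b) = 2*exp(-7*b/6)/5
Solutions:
 h(b) = C1 + 12*exp(-7*b/6)/35


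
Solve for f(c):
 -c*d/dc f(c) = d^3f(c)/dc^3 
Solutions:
 f(c) = C1 + Integral(C2*airyai(-c) + C3*airybi(-c), c)


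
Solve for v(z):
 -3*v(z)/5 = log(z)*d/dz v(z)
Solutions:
 v(z) = C1*exp(-3*li(z)/5)


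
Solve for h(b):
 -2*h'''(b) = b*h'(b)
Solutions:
 h(b) = C1 + Integral(C2*airyai(-2^(2/3)*b/2) + C3*airybi(-2^(2/3)*b/2), b)


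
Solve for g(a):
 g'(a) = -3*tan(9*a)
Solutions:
 g(a) = C1 + log(cos(9*a))/3


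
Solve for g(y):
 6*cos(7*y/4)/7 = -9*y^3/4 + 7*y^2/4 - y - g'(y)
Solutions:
 g(y) = C1 - 9*y^4/16 + 7*y^3/12 - y^2/2 - 24*sin(7*y/4)/49


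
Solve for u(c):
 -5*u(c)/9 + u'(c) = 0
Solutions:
 u(c) = C1*exp(5*c/9)


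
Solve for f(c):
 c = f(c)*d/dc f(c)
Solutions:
 f(c) = -sqrt(C1 + c^2)
 f(c) = sqrt(C1 + c^2)


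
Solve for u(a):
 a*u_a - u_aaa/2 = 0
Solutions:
 u(a) = C1 + Integral(C2*airyai(2^(1/3)*a) + C3*airybi(2^(1/3)*a), a)


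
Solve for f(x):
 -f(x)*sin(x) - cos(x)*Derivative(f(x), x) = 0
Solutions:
 f(x) = C1*cos(x)


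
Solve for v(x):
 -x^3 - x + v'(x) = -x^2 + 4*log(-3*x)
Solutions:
 v(x) = C1 + x^4/4 - x^3/3 + x^2/2 + 4*x*log(-x) + 4*x*(-1 + log(3))


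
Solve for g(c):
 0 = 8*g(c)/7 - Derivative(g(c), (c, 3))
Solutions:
 g(c) = C3*exp(2*7^(2/3)*c/7) + (C1*sin(sqrt(3)*7^(2/3)*c/7) + C2*cos(sqrt(3)*7^(2/3)*c/7))*exp(-7^(2/3)*c/7)


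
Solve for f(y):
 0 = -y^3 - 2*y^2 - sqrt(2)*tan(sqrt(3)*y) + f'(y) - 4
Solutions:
 f(y) = C1 + y^4/4 + 2*y^3/3 + 4*y - sqrt(6)*log(cos(sqrt(3)*y))/3


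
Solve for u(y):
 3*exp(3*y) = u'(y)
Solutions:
 u(y) = C1 + exp(3*y)


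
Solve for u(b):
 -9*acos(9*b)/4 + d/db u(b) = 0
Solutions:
 u(b) = C1 + 9*b*acos(9*b)/4 - sqrt(1 - 81*b^2)/4


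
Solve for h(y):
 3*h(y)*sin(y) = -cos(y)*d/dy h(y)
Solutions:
 h(y) = C1*cos(y)^3


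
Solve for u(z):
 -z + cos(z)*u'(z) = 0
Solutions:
 u(z) = C1 + Integral(z/cos(z), z)


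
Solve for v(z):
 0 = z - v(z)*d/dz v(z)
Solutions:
 v(z) = -sqrt(C1 + z^2)
 v(z) = sqrt(C1 + z^2)


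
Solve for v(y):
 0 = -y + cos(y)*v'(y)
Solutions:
 v(y) = C1 + Integral(y/cos(y), y)


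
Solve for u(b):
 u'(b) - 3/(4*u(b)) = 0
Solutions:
 u(b) = -sqrt(C1 + 6*b)/2
 u(b) = sqrt(C1 + 6*b)/2


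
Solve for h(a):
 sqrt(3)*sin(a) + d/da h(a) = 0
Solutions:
 h(a) = C1 + sqrt(3)*cos(a)


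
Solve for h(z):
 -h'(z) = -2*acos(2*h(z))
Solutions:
 Integral(1/acos(2*_y), (_y, h(z))) = C1 + 2*z


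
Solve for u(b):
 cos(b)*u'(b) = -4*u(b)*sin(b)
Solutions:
 u(b) = C1*cos(b)^4


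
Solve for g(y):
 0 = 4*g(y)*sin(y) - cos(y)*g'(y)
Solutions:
 g(y) = C1/cos(y)^4


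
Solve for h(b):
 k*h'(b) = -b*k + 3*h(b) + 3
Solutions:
 h(b) = C1*exp(3*b/k) + b*k/3 + k^2/9 - 1


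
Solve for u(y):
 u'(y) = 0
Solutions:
 u(y) = C1


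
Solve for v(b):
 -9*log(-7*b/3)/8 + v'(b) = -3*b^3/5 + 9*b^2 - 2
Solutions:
 v(b) = C1 - 3*b^4/20 + 3*b^3 + 9*b*log(-b)/8 + b*(-25 - 9*log(3) + 9*log(7))/8


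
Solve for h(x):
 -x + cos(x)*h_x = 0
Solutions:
 h(x) = C1 + Integral(x/cos(x), x)


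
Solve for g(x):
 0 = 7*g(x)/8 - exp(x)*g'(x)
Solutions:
 g(x) = C1*exp(-7*exp(-x)/8)


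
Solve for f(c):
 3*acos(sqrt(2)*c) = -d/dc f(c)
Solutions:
 f(c) = C1 - 3*c*acos(sqrt(2)*c) + 3*sqrt(2)*sqrt(1 - 2*c^2)/2


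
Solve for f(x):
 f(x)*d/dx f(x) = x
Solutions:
 f(x) = -sqrt(C1 + x^2)
 f(x) = sqrt(C1 + x^2)


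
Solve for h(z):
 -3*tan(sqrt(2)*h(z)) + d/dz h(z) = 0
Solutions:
 h(z) = sqrt(2)*(pi - asin(C1*exp(3*sqrt(2)*z)))/2
 h(z) = sqrt(2)*asin(C1*exp(3*sqrt(2)*z))/2


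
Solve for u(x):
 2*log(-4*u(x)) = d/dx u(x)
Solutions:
 -Integral(1/(log(-_y) + 2*log(2)), (_y, u(x)))/2 = C1 - x


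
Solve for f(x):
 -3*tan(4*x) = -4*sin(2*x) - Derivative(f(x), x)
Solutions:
 f(x) = C1 - 3*log(cos(4*x))/4 + 2*cos(2*x)


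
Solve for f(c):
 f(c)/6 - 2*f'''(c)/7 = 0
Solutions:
 f(c) = C3*exp(126^(1/3)*c/6) + (C1*sin(14^(1/3)*3^(1/6)*c/4) + C2*cos(14^(1/3)*3^(1/6)*c/4))*exp(-126^(1/3)*c/12)


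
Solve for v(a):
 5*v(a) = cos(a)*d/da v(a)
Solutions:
 v(a) = C1*sqrt(sin(a) + 1)*(sin(a)^2 + 2*sin(a) + 1)/(sqrt(sin(a) - 1)*(sin(a)^2 - 2*sin(a) + 1))


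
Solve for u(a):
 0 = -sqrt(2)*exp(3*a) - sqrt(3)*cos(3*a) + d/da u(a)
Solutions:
 u(a) = C1 + sqrt(2)*exp(3*a)/3 + sqrt(3)*sin(3*a)/3


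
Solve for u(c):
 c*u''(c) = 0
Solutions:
 u(c) = C1 + C2*c


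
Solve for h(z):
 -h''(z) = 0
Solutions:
 h(z) = C1 + C2*z


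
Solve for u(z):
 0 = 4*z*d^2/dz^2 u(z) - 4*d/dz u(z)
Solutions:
 u(z) = C1 + C2*z^2


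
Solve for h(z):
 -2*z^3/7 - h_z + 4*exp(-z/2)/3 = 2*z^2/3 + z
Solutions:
 h(z) = C1 - z^4/14 - 2*z^3/9 - z^2/2 - 8*exp(-z/2)/3


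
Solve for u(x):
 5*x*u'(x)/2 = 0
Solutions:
 u(x) = C1


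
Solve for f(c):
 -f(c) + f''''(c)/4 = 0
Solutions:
 f(c) = C1*exp(-sqrt(2)*c) + C2*exp(sqrt(2)*c) + C3*sin(sqrt(2)*c) + C4*cos(sqrt(2)*c)


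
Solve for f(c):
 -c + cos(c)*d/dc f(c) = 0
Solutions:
 f(c) = C1 + Integral(c/cos(c), c)


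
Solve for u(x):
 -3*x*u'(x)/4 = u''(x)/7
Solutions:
 u(x) = C1 + C2*erf(sqrt(42)*x/4)


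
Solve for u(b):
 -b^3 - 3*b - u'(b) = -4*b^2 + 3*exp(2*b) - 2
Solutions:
 u(b) = C1 - b^4/4 + 4*b^3/3 - 3*b^2/2 + 2*b - 3*exp(2*b)/2


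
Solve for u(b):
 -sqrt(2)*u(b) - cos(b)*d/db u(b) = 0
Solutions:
 u(b) = C1*(sin(b) - 1)^(sqrt(2)/2)/(sin(b) + 1)^(sqrt(2)/2)


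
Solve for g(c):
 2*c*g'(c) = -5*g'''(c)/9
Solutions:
 g(c) = C1 + Integral(C2*airyai(-18^(1/3)*5^(2/3)*c/5) + C3*airybi(-18^(1/3)*5^(2/3)*c/5), c)


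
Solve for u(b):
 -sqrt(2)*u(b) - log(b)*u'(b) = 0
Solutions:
 u(b) = C1*exp(-sqrt(2)*li(b))


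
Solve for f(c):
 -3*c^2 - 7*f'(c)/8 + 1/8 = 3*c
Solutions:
 f(c) = C1 - 8*c^3/7 - 12*c^2/7 + c/7


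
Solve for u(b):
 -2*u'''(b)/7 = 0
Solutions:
 u(b) = C1 + C2*b + C3*b^2


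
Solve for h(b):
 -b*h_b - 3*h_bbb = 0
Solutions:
 h(b) = C1 + Integral(C2*airyai(-3^(2/3)*b/3) + C3*airybi(-3^(2/3)*b/3), b)


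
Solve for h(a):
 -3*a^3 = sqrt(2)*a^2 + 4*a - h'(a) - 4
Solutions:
 h(a) = C1 + 3*a^4/4 + sqrt(2)*a^3/3 + 2*a^2 - 4*a


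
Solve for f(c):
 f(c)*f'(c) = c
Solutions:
 f(c) = -sqrt(C1 + c^2)
 f(c) = sqrt(C1 + c^2)


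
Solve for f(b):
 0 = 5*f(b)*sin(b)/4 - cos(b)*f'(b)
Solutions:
 f(b) = C1/cos(b)^(5/4)


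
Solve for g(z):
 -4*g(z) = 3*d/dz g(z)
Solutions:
 g(z) = C1*exp(-4*z/3)


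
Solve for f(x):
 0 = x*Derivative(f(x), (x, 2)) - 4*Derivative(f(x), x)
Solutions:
 f(x) = C1 + C2*x^5


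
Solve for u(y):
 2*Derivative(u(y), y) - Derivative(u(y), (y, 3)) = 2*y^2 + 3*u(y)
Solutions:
 u(y) = C1*exp(6^(1/3)*y*(4*3^(1/3)/(sqrt(633) + 27)^(1/3) + 2^(1/3)*(sqrt(633) + 27)^(1/3))/12)*sin(2^(1/3)*3^(1/6)*y*(-2^(1/3)*3^(2/3)*(sqrt(633) + 27)^(1/3)/12 + (sqrt(633) + 27)^(-1/3))) + C2*exp(6^(1/3)*y*(4*3^(1/3)/(sqrt(633) + 27)^(1/3) + 2^(1/3)*(sqrt(633) + 27)^(1/3))/12)*cos(2^(1/3)*3^(1/6)*y*(-2^(1/3)*3^(2/3)*(sqrt(633) + 27)^(1/3)/12 + (sqrt(633) + 27)^(-1/3))) + C3*exp(-6^(1/3)*y*(4*3^(1/3)/(sqrt(633) + 27)^(1/3) + 2^(1/3)*(sqrt(633) + 27)^(1/3))/6) - 2*y^2/3 - 8*y/9 - 16/27


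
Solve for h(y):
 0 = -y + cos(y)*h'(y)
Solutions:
 h(y) = C1 + Integral(y/cos(y), y)


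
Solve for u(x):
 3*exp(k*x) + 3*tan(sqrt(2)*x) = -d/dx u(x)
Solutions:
 u(x) = C1 - 3*Piecewise((exp(k*x)/k, Ne(k, 0)), (x, True)) + 3*sqrt(2)*log(cos(sqrt(2)*x))/2


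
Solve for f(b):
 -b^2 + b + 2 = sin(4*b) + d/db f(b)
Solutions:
 f(b) = C1 - b^3/3 + b^2/2 + 2*b + cos(4*b)/4


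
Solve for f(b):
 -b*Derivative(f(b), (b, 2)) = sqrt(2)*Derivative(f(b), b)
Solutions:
 f(b) = C1 + C2*b^(1 - sqrt(2))


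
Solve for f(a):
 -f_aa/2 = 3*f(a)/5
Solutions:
 f(a) = C1*sin(sqrt(30)*a/5) + C2*cos(sqrt(30)*a/5)


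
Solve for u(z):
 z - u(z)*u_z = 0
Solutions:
 u(z) = -sqrt(C1 + z^2)
 u(z) = sqrt(C1 + z^2)


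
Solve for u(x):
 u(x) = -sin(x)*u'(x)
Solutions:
 u(x) = C1*sqrt(cos(x) + 1)/sqrt(cos(x) - 1)


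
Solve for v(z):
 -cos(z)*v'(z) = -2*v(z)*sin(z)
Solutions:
 v(z) = C1/cos(z)^2


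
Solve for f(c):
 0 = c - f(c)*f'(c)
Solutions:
 f(c) = -sqrt(C1 + c^2)
 f(c) = sqrt(C1 + c^2)


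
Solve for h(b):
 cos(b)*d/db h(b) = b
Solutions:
 h(b) = C1 + Integral(b/cos(b), b)


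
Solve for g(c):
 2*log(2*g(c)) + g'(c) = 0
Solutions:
 Integral(1/(log(_y) + log(2)), (_y, g(c)))/2 = C1 - c


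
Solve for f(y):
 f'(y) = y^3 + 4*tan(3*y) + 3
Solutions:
 f(y) = C1 + y^4/4 + 3*y - 4*log(cos(3*y))/3


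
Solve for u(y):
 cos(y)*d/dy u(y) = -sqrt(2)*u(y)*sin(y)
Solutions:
 u(y) = C1*cos(y)^(sqrt(2))


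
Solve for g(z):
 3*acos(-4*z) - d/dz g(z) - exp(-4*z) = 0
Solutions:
 g(z) = C1 + 3*z*acos(-4*z) + 3*sqrt(1 - 16*z^2)/4 + exp(-4*z)/4


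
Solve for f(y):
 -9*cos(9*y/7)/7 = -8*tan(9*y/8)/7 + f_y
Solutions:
 f(y) = C1 - 64*log(cos(9*y/8))/63 - sin(9*y/7)


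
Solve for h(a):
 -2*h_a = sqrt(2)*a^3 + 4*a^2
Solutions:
 h(a) = C1 - sqrt(2)*a^4/8 - 2*a^3/3


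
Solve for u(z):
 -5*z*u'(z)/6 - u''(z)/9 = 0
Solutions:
 u(z) = C1 + C2*erf(sqrt(15)*z/2)


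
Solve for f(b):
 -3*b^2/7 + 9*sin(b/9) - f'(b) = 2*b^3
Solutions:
 f(b) = C1 - b^4/2 - b^3/7 - 81*cos(b/9)


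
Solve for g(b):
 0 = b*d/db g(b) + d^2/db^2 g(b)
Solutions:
 g(b) = C1 + C2*erf(sqrt(2)*b/2)


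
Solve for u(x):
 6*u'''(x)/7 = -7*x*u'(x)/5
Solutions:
 u(x) = C1 + Integral(C2*airyai(-210^(2/3)*x/30) + C3*airybi(-210^(2/3)*x/30), x)


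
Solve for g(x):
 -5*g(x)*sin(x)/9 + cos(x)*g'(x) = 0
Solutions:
 g(x) = C1/cos(x)^(5/9)


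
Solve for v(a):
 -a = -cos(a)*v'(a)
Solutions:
 v(a) = C1 + Integral(a/cos(a), a)


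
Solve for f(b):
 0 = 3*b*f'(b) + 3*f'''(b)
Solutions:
 f(b) = C1 + Integral(C2*airyai(-b) + C3*airybi(-b), b)


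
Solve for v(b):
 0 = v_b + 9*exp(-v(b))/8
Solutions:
 v(b) = log(C1 - 9*b/8)


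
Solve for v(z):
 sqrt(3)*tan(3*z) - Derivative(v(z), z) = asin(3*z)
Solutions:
 v(z) = C1 - z*asin(3*z) - sqrt(1 - 9*z^2)/3 - sqrt(3)*log(cos(3*z))/3


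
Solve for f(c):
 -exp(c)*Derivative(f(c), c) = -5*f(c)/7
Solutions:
 f(c) = C1*exp(-5*exp(-c)/7)


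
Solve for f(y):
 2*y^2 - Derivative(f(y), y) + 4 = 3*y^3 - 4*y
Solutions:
 f(y) = C1 - 3*y^4/4 + 2*y^3/3 + 2*y^2 + 4*y


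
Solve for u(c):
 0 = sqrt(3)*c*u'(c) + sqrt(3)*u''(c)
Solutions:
 u(c) = C1 + C2*erf(sqrt(2)*c/2)


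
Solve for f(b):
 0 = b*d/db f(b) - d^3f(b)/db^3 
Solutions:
 f(b) = C1 + Integral(C2*airyai(b) + C3*airybi(b), b)


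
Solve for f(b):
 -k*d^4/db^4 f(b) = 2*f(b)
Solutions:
 f(b) = C1*exp(-2^(1/4)*b*(-1/k)^(1/4)) + C2*exp(2^(1/4)*b*(-1/k)^(1/4)) + C3*exp(-2^(1/4)*I*b*(-1/k)^(1/4)) + C4*exp(2^(1/4)*I*b*(-1/k)^(1/4))


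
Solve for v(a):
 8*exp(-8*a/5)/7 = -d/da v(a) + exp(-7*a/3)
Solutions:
 v(a) = C1 - 3*exp(-7*a/3)/7 + 5*exp(-8*a/5)/7


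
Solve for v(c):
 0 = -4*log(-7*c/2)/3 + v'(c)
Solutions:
 v(c) = C1 + 4*c*log(-c)/3 + 4*c*(-1 - log(2) + log(7))/3


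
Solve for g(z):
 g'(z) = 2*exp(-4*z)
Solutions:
 g(z) = C1 - exp(-4*z)/2


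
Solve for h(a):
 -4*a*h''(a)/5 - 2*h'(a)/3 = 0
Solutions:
 h(a) = C1 + C2*a^(1/6)


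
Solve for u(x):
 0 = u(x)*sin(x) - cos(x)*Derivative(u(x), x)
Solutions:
 u(x) = C1/cos(x)


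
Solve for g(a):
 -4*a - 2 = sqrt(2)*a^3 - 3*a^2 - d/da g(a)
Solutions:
 g(a) = C1 + sqrt(2)*a^4/4 - a^3 + 2*a^2 + 2*a


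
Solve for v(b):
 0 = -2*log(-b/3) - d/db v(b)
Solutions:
 v(b) = C1 - 2*b*log(-b) + 2*b*(1 + log(3))


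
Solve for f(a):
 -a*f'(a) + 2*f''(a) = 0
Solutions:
 f(a) = C1 + C2*erfi(a/2)


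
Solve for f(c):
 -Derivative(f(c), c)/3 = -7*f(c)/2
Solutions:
 f(c) = C1*exp(21*c/2)


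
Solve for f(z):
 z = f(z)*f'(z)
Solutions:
 f(z) = -sqrt(C1 + z^2)
 f(z) = sqrt(C1 + z^2)


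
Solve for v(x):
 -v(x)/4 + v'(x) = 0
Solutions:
 v(x) = C1*exp(x/4)


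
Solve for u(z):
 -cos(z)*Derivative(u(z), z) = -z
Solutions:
 u(z) = C1 + Integral(z/cos(z), z)


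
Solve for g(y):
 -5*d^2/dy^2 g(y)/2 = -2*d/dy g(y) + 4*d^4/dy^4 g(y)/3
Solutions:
 g(y) = C1 + C2*exp(2^(1/3)*y*(-(24 + sqrt(826))^(1/3) + 5*2^(1/3)/(24 + sqrt(826))^(1/3))/8)*sin(2^(1/3)*sqrt(3)*y*(5*2^(1/3)/(24 + sqrt(826))^(1/3) + (24 + sqrt(826))^(1/3))/8) + C3*exp(2^(1/3)*y*(-(24 + sqrt(826))^(1/3) + 5*2^(1/3)/(24 + sqrt(826))^(1/3))/8)*cos(2^(1/3)*sqrt(3)*y*(5*2^(1/3)/(24 + sqrt(826))^(1/3) + (24 + sqrt(826))^(1/3))/8) + C4*exp(-2^(1/3)*y*(-(24 + sqrt(826))^(1/3) + 5*2^(1/3)/(24 + sqrt(826))^(1/3))/4)


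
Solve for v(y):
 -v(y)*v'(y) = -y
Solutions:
 v(y) = -sqrt(C1 + y^2)
 v(y) = sqrt(C1 + y^2)


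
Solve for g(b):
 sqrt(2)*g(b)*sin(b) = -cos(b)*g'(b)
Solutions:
 g(b) = C1*cos(b)^(sqrt(2))


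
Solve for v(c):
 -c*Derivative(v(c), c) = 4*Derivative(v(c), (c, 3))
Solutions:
 v(c) = C1 + Integral(C2*airyai(-2^(1/3)*c/2) + C3*airybi(-2^(1/3)*c/2), c)


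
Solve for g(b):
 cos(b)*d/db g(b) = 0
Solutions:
 g(b) = C1


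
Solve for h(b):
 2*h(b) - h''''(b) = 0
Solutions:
 h(b) = C1*exp(-2^(1/4)*b) + C2*exp(2^(1/4)*b) + C3*sin(2^(1/4)*b) + C4*cos(2^(1/4)*b)


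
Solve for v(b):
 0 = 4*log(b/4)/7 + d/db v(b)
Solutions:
 v(b) = C1 - 4*b*log(b)/7 + 4*b/7 + 8*b*log(2)/7


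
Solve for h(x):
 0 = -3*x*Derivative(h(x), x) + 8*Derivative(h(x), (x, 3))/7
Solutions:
 h(x) = C1 + Integral(C2*airyai(21^(1/3)*x/2) + C3*airybi(21^(1/3)*x/2), x)


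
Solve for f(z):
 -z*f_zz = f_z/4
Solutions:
 f(z) = C1 + C2*z^(3/4)


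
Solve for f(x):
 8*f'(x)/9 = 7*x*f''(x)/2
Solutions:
 f(x) = C1 + C2*x^(79/63)


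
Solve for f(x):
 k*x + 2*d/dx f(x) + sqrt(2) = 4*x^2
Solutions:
 f(x) = C1 - k*x^2/4 + 2*x^3/3 - sqrt(2)*x/2


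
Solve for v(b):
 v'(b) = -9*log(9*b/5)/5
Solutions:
 v(b) = C1 - 9*b*log(b)/5 - 18*b*log(3)/5 + 9*b/5 + 9*b*log(5)/5


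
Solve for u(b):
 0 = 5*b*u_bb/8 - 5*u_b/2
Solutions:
 u(b) = C1 + C2*b^5


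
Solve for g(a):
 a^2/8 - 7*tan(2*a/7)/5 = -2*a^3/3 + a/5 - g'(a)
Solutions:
 g(a) = C1 - a^4/6 - a^3/24 + a^2/10 - 49*log(cos(2*a/7))/10


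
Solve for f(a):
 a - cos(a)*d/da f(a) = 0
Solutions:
 f(a) = C1 + Integral(a/cos(a), a)


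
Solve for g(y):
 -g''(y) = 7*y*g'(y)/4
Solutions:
 g(y) = C1 + C2*erf(sqrt(14)*y/4)


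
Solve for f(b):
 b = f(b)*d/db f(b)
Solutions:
 f(b) = -sqrt(C1 + b^2)
 f(b) = sqrt(C1 + b^2)


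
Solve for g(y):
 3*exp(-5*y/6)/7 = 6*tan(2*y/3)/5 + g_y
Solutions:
 g(y) = C1 - 9*log(tan(2*y/3)^2 + 1)/10 - 18*exp(-5*y/6)/35


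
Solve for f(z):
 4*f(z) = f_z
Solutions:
 f(z) = C1*exp(4*z)


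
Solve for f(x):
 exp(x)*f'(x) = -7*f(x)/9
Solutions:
 f(x) = C1*exp(7*exp(-x)/9)


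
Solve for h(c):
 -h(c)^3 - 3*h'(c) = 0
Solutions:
 h(c) = -sqrt(6)*sqrt(-1/(C1 - c))/2
 h(c) = sqrt(6)*sqrt(-1/(C1 - c))/2


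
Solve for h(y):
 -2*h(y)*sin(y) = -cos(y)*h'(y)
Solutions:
 h(y) = C1/cos(y)^2


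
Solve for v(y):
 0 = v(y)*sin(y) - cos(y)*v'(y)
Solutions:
 v(y) = C1/cos(y)


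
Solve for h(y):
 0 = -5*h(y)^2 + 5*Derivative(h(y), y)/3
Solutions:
 h(y) = -1/(C1 + 3*y)


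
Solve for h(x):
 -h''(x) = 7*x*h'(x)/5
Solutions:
 h(x) = C1 + C2*erf(sqrt(70)*x/10)


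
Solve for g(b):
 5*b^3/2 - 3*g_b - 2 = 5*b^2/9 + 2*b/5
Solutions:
 g(b) = C1 + 5*b^4/24 - 5*b^3/81 - b^2/15 - 2*b/3


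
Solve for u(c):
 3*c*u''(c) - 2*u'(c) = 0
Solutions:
 u(c) = C1 + C2*c^(5/3)


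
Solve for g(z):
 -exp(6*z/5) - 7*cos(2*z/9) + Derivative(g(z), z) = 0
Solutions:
 g(z) = C1 + 5*exp(6*z/5)/6 + 63*sin(2*z/9)/2


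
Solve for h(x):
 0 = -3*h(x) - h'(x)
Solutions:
 h(x) = C1*exp(-3*x)


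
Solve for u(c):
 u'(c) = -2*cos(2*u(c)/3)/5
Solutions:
 2*c/5 - 3*log(sin(2*u(c)/3) - 1)/4 + 3*log(sin(2*u(c)/3) + 1)/4 = C1


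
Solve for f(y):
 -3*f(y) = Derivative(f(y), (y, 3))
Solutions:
 f(y) = C3*exp(-3^(1/3)*y) + (C1*sin(3^(5/6)*y/2) + C2*cos(3^(5/6)*y/2))*exp(3^(1/3)*y/2)


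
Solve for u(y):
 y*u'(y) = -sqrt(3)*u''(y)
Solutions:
 u(y) = C1 + C2*erf(sqrt(2)*3^(3/4)*y/6)


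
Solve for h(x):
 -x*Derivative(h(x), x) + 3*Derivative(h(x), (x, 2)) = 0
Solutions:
 h(x) = C1 + C2*erfi(sqrt(6)*x/6)


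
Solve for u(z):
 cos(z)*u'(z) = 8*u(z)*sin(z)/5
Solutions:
 u(z) = C1/cos(z)^(8/5)


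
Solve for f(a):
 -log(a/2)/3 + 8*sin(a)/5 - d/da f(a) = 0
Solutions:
 f(a) = C1 - a*log(a)/3 + a*log(2)/3 + a/3 - 8*cos(a)/5


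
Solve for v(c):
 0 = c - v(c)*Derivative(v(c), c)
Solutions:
 v(c) = -sqrt(C1 + c^2)
 v(c) = sqrt(C1 + c^2)


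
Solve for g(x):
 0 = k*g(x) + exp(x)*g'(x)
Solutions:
 g(x) = C1*exp(k*exp(-x))


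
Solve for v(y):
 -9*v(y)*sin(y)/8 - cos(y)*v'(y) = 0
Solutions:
 v(y) = C1*cos(y)^(9/8)


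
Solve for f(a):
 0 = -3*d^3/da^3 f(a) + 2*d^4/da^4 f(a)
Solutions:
 f(a) = C1 + C2*a + C3*a^2 + C4*exp(3*a/2)


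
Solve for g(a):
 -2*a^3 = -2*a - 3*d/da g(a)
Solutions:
 g(a) = C1 + a^4/6 - a^2/3


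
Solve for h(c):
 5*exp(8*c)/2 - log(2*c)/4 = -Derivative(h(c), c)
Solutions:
 h(c) = C1 + c*log(c)/4 + c*(-1 + log(2))/4 - 5*exp(8*c)/16


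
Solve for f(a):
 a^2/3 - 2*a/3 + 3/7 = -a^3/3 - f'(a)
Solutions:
 f(a) = C1 - a^4/12 - a^3/9 + a^2/3 - 3*a/7


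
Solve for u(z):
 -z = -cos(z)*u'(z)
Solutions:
 u(z) = C1 + Integral(z/cos(z), z)


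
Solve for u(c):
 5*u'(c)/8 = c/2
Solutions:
 u(c) = C1 + 2*c^2/5


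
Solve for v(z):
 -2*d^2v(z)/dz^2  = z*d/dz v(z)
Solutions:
 v(z) = C1 + C2*erf(z/2)


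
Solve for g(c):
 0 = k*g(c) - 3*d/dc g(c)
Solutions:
 g(c) = C1*exp(c*k/3)


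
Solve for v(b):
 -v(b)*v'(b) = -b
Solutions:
 v(b) = -sqrt(C1 + b^2)
 v(b) = sqrt(C1 + b^2)


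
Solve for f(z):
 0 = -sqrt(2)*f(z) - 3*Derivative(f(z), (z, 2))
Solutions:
 f(z) = C1*sin(2^(1/4)*sqrt(3)*z/3) + C2*cos(2^(1/4)*sqrt(3)*z/3)


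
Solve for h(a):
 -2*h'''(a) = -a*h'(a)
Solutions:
 h(a) = C1 + Integral(C2*airyai(2^(2/3)*a/2) + C3*airybi(2^(2/3)*a/2), a)


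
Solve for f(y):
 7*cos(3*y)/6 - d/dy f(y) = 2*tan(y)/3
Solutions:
 f(y) = C1 + 2*log(cos(y))/3 + 7*sin(3*y)/18


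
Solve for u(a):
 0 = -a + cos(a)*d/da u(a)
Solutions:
 u(a) = C1 + Integral(a/cos(a), a)


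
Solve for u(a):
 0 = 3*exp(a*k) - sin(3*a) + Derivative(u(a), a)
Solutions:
 u(a) = C1 - cos(3*a)/3 - 3*exp(a*k)/k


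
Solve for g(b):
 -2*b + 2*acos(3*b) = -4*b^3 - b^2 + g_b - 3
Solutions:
 g(b) = C1 + b^4 + b^3/3 - b^2 + 2*b*acos(3*b) + 3*b - 2*sqrt(1 - 9*b^2)/3


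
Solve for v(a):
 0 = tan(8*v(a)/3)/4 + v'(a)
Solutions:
 v(a) = -3*asin(C1*exp(-2*a/3))/8 + 3*pi/8
 v(a) = 3*asin(C1*exp(-2*a/3))/8


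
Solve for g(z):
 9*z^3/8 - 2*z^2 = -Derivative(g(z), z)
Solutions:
 g(z) = C1 - 9*z^4/32 + 2*z^3/3


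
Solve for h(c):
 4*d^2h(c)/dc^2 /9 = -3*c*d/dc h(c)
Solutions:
 h(c) = C1 + C2*erf(3*sqrt(6)*c/4)


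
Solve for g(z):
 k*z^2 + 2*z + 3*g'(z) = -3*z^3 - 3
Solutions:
 g(z) = C1 - k*z^3/9 - z^4/4 - z^2/3 - z


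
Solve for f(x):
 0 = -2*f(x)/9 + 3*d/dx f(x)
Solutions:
 f(x) = C1*exp(2*x/27)


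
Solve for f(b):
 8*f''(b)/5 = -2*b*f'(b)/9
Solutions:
 f(b) = C1 + C2*erf(sqrt(10)*b/12)


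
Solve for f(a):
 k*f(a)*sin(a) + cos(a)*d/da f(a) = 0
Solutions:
 f(a) = C1*exp(k*log(cos(a)))


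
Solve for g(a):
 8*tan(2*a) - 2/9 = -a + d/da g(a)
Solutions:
 g(a) = C1 + a^2/2 - 2*a/9 - 4*log(cos(2*a))


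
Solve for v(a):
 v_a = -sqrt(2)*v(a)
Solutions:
 v(a) = C1*exp(-sqrt(2)*a)


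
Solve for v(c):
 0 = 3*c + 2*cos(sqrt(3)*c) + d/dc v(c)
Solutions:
 v(c) = C1 - 3*c^2/2 - 2*sqrt(3)*sin(sqrt(3)*c)/3


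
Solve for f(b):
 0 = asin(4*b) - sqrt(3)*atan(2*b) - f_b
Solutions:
 f(b) = C1 + b*asin(4*b) + sqrt(1 - 16*b^2)/4 - sqrt(3)*(b*atan(2*b) - log(4*b^2 + 1)/4)


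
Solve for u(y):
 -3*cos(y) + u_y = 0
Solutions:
 u(y) = C1 + 3*sin(y)


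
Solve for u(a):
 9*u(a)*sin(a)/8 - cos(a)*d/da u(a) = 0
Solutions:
 u(a) = C1/cos(a)^(9/8)


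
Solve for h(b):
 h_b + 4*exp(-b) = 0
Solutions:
 h(b) = C1 + 4*exp(-b)


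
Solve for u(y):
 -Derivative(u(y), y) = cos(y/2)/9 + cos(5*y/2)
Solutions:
 u(y) = C1 - 2*sin(y/2)/9 - 2*sin(5*y/2)/5


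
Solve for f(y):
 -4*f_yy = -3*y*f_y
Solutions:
 f(y) = C1 + C2*erfi(sqrt(6)*y/4)


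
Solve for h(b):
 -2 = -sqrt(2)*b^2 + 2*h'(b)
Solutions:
 h(b) = C1 + sqrt(2)*b^3/6 - b


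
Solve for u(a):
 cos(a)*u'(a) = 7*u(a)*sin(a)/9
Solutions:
 u(a) = C1/cos(a)^(7/9)


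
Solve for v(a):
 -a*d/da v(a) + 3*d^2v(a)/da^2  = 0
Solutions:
 v(a) = C1 + C2*erfi(sqrt(6)*a/6)


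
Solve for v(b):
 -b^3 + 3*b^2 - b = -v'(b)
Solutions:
 v(b) = C1 + b^4/4 - b^3 + b^2/2


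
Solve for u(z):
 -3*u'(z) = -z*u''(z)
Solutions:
 u(z) = C1 + C2*z^4


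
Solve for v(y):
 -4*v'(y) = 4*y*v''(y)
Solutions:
 v(y) = C1 + C2*log(y)


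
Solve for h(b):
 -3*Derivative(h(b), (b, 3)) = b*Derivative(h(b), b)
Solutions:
 h(b) = C1 + Integral(C2*airyai(-3^(2/3)*b/3) + C3*airybi(-3^(2/3)*b/3), b)


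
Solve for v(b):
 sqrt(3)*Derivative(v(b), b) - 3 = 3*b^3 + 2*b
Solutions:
 v(b) = C1 + sqrt(3)*b^4/4 + sqrt(3)*b^2/3 + sqrt(3)*b


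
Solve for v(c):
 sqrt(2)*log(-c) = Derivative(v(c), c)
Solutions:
 v(c) = C1 + sqrt(2)*c*log(-c) - sqrt(2)*c


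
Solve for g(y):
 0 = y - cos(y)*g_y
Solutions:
 g(y) = C1 + Integral(y/cos(y), y)


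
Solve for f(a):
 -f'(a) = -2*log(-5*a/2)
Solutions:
 f(a) = C1 + 2*a*log(-a) + 2*a*(-1 - log(2) + log(5))


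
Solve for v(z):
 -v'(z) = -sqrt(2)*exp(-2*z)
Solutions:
 v(z) = C1 - sqrt(2)*exp(-2*z)/2


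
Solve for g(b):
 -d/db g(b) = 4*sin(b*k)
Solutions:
 g(b) = C1 + 4*cos(b*k)/k


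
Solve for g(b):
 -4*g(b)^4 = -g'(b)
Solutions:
 g(b) = (-1/(C1 + 12*b))^(1/3)
 g(b) = (-1/(C1 + 4*b))^(1/3)*(-3^(2/3) - 3*3^(1/6)*I)/6
 g(b) = (-1/(C1 + 4*b))^(1/3)*(-3^(2/3) + 3*3^(1/6)*I)/6


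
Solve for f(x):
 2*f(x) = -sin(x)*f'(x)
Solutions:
 f(x) = C1*(cos(x) + 1)/(cos(x) - 1)


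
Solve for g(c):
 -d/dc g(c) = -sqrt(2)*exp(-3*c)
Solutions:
 g(c) = C1 - sqrt(2)*exp(-3*c)/3


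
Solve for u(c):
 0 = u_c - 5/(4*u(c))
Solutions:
 u(c) = -sqrt(C1 + 10*c)/2
 u(c) = sqrt(C1 + 10*c)/2


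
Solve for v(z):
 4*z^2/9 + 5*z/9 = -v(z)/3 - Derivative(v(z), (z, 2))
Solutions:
 v(z) = C1*sin(sqrt(3)*z/3) + C2*cos(sqrt(3)*z/3) - 4*z^2/3 - 5*z/3 + 8


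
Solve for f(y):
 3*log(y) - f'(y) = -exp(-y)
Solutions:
 f(y) = C1 + 3*y*log(y) - 3*y - exp(-y)


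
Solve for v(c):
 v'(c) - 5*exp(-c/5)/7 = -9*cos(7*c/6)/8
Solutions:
 v(c) = C1 - 27*sin(7*c/6)/28 - 25*exp(-c/5)/7


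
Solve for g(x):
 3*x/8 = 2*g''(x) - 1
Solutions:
 g(x) = C1 + C2*x + x^3/32 + x^2/4


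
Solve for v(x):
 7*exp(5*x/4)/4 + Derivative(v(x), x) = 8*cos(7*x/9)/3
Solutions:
 v(x) = C1 - 7*exp(5*x/4)/5 + 24*sin(7*x/9)/7


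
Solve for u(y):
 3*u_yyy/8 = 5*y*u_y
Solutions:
 u(y) = C1 + Integral(C2*airyai(2*3^(2/3)*5^(1/3)*y/3) + C3*airybi(2*3^(2/3)*5^(1/3)*y/3), y)


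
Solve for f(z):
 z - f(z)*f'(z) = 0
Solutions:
 f(z) = -sqrt(C1 + z^2)
 f(z) = sqrt(C1 + z^2)


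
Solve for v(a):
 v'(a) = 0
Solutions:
 v(a) = C1


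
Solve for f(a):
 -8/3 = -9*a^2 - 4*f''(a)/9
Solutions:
 f(a) = C1 + C2*a - 27*a^4/16 + 3*a^2


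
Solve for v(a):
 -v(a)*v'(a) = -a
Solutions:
 v(a) = -sqrt(C1 + a^2)
 v(a) = sqrt(C1 + a^2)


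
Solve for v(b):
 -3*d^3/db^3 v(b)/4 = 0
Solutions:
 v(b) = C1 + C2*b + C3*b^2


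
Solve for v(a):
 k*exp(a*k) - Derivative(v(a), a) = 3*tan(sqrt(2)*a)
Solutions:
 v(a) = C1 + k*Piecewise((exp(a*k)/k, Ne(k, 0)), (a, True)) + 3*sqrt(2)*log(cos(sqrt(2)*a))/2


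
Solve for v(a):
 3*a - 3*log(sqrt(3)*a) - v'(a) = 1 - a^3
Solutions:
 v(a) = C1 + a^4/4 + 3*a^2/2 - 3*a*log(a) - 3*a*log(3)/2 + 2*a


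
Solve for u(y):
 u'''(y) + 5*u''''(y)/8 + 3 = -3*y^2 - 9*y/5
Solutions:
 u(y) = C1 + C2*y + C3*y^2 + C4*exp(-8*y/5) - y^5/20 + 13*y^4/160 - 45*y^3/64


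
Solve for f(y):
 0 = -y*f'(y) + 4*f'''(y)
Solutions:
 f(y) = C1 + Integral(C2*airyai(2^(1/3)*y/2) + C3*airybi(2^(1/3)*y/2), y)


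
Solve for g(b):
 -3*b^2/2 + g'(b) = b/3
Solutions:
 g(b) = C1 + b^3/2 + b^2/6


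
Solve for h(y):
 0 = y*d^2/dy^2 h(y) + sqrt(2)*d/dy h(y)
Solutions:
 h(y) = C1 + C2*y^(1 - sqrt(2))


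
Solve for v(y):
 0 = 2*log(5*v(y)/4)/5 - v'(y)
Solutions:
 5*Integral(1/(-log(_y) - log(5) + 2*log(2)), (_y, v(y)))/2 = C1 - y


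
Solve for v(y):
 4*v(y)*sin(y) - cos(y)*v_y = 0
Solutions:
 v(y) = C1/cos(y)^4


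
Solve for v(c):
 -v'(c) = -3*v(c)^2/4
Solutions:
 v(c) = -4/(C1 + 3*c)


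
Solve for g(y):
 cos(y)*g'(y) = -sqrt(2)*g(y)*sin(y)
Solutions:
 g(y) = C1*cos(y)^(sqrt(2))


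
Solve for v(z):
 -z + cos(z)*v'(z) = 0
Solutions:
 v(z) = C1 + Integral(z/cos(z), z)


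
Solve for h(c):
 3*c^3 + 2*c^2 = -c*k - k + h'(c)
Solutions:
 h(c) = C1 + 3*c^4/4 + 2*c^3/3 + c^2*k/2 + c*k


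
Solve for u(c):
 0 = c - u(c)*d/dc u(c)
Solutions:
 u(c) = -sqrt(C1 + c^2)
 u(c) = sqrt(C1 + c^2)


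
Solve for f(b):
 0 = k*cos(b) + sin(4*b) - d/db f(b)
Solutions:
 f(b) = C1 + k*sin(b) - cos(4*b)/4


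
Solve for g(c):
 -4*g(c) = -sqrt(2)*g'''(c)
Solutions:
 g(c) = C3*exp(sqrt(2)*c) + (C1*sin(sqrt(6)*c/2) + C2*cos(sqrt(6)*c/2))*exp(-sqrt(2)*c/2)


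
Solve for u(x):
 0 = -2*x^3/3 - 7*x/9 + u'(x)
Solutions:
 u(x) = C1 + x^4/6 + 7*x^2/18


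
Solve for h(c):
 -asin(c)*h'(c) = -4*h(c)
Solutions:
 h(c) = C1*exp(4*Integral(1/asin(c), c))


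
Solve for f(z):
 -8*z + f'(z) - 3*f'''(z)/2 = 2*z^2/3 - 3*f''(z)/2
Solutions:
 f(z) = C1 + C2*exp(z*(3 - sqrt(33))/6) + C3*exp(z*(3 + sqrt(33))/6) + 2*z^3/9 + 3*z^2 - 7*z


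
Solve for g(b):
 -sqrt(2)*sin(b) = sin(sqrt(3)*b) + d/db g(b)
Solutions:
 g(b) = C1 + sqrt(2)*cos(b) + sqrt(3)*cos(sqrt(3)*b)/3


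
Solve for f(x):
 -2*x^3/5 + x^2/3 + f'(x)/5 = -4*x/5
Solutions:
 f(x) = C1 + x^4/2 - 5*x^3/9 - 2*x^2
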